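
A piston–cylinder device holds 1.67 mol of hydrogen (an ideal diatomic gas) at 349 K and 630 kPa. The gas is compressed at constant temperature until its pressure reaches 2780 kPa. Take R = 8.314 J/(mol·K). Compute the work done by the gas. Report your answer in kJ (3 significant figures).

Isothermal process: W = nRT ln(V₂/V₁) = nRT ln(P₁/P₂).
W = (1.67)(8.314)(349) × ln(630/2780)
  = 4846 × ln(0.2266) = 4846 × -1.484
W_by_gas = -7193 J.

W ≈ -7.19 kJ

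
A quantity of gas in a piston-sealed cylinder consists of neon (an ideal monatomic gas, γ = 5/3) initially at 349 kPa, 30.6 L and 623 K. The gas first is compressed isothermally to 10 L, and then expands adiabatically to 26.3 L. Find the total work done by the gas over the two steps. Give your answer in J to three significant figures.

W_total ≈ -4330 J

Step 1 (isothermal): W = P₁V₁ ln(V₂/V₁) = (10679) ln(10/30.6) = -11944 J.
After step 1: P = 1068 kPa, V = 10 L, T = 623 K.
Step 2 (adiabatic): W = (P₁V₁ − P₂V₂)/(γ−1) = (10679 − 5605)/0.667 = 7612 J.
W_total = -11944 + 7612 = -4332 J.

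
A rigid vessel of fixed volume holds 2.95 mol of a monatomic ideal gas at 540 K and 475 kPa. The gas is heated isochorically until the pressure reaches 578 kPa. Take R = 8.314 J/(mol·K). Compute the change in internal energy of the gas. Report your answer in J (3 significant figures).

ΔU ≈ 4310 J

Constant volume ⇒ W = 0, so Q = ΔU = nCᵥΔT with Cᵥ = 3R/2 = 12.47 J/(mol·K).
At constant V, T₂/T₁ = P₂/P₁ ⇒ ΔT = T₁(P₂/P₁ − 1) = 540·(578/475 − 1) = 117.1 K.
ΔU = (2.95)(12.47)(117.1) = 4308 J.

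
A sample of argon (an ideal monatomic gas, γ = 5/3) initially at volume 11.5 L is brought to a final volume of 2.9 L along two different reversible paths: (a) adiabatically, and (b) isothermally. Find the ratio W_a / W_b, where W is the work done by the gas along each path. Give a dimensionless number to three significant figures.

W_a / W_b ≈ 1.64

Path (a) adiabatic: W = P₁V₁(1 − (V₁/V₂)^(γ−1))/(γ−1) → W_a/(P₁V₁) = -2.258.
Path (b) isothermal: W = P₁V₁ ln(V₂/V₁) → W_b/(P₁V₁) = -1.378.
W_a / W_b = -2.258 / -1.378 = 1.639.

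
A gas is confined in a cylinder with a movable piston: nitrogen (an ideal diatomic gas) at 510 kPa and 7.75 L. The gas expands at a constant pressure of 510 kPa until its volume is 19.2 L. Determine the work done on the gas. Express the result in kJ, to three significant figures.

Isobaric: W = P ΔV.
W = (510 kPa)(19.2 − 7.75 L) = (510)(11.45) = 5840 J.
Work on gas = −W_by = -5840 J.

W ≈ -5.84 kJ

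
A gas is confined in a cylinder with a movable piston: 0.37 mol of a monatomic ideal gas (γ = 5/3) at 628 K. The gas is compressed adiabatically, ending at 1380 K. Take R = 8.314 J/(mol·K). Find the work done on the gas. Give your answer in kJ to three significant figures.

Adiabatic ⇒ Q = 0, so W_by = −ΔU = nCᵥ(T₁ − T₂).
Cᵥ = 3R/2 = 12.47 J/(mol·K).
W = (0.37)(12.47)(628 − 1380) = -3470 J.
Work on gas = −W_by = 3470 J.

W ≈ 3.47 kJ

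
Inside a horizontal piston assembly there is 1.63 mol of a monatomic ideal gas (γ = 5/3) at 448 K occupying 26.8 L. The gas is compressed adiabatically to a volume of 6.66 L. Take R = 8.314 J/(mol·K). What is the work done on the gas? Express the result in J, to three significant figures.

Adiabatic: TV^(γ−1) = const with γ = 5/3.
T₂ = T₁ (V₁/V₂)^(γ−1) = 448 × (26.8/6.66)^0.667 = 448 × 2.53 = 1133 K.
W_by = nCᵥ(T₁ − T₂) = (1.63)(12.47)(448 − 1133) = -13933 J.
Work on gas = −W_by = 13933 J.

W ≈ 13900 J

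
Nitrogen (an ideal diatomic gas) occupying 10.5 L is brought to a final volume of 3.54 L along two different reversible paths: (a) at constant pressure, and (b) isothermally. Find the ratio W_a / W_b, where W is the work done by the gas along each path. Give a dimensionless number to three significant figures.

Path (a) isobaric: W = P₁(V₂ − V₁) → W_a/(P₁V₁) = -0.6629.
Path (b) isothermal: W = P₁V₁ ln(V₂/V₁) → W_b/(P₁V₁) = -1.087.
W_a / W_b = -0.6629 / -1.087 = 0.6097.

W_a / W_b ≈ 0.610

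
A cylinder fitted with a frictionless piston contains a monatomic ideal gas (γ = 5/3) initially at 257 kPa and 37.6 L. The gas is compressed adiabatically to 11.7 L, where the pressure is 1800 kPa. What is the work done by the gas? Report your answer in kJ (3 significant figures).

W ≈ -17.1 kJ

Adiabatic: W = (P₁V₁ − P₂V₂)/(γ − 1) with γ = 5/3.
P₁V₁ = 9663 J, P₂V₂ = 21060 J.
W = (9663 − 21060) / 0.6667 = -17095 J.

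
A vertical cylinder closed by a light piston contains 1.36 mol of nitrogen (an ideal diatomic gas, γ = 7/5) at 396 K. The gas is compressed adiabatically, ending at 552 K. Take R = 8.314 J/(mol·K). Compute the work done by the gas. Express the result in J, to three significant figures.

Adiabatic ⇒ Q = 0, so W_by = −ΔU = nCᵥ(T₁ − T₂).
Cᵥ = 5R/2 = 20.79 J/(mol·K).
W = (1.36)(20.79)(396 − 552) = -4410 J.

W ≈ -4410 J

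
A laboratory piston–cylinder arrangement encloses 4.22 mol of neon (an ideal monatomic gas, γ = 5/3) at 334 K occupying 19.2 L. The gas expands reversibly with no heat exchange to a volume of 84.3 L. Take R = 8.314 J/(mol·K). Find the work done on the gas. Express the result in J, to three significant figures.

Adiabatic: TV^(γ−1) = const with γ = 5/3.
T₂ = T₁ (V₁/V₂)^(γ−1) = 334 × (19.2/84.3)^0.667 = 334 × 0.3729 = 124.6 K.
W_by = nCᵥ(T₁ − T₂) = (4.22)(12.47)(334 − 124.6) = 11022 J.
Work on gas = −W_by = -11022 J.

W ≈ -11000 J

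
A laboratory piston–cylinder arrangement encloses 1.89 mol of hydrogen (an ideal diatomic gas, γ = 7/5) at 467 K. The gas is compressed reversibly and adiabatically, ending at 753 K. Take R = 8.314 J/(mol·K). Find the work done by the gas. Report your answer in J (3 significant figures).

W ≈ -11200 J

Adiabatic ⇒ Q = 0, so W_by = −ΔU = nCᵥ(T₁ − T₂).
Cᵥ = 5R/2 = 20.79 J/(mol·K).
W = (1.89)(20.79)(467 − 753) = -11235 J.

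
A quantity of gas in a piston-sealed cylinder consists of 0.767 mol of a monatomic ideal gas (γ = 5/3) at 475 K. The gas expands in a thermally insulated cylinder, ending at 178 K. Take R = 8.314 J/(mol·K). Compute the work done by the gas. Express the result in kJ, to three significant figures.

Adiabatic ⇒ Q = 0, so W_by = −ΔU = nCᵥ(T₁ − T₂).
Cᵥ = 3R/2 = 12.47 J/(mol·K).
W = (0.767)(12.47)(475 − 178) = 2841 J.

W ≈ 2.84 kJ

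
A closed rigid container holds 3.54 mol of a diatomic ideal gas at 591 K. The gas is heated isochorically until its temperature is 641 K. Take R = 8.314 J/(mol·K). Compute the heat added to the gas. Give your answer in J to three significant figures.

Constant volume ⇒ W = 0, so Q = ΔU = nCᵥΔT with Cᵥ = 5R/2 = 20.79 J/(mol·K).
ΔU = (3.54)(20.79)(641 − 591) = 3679 J.

Q ≈ 3680 J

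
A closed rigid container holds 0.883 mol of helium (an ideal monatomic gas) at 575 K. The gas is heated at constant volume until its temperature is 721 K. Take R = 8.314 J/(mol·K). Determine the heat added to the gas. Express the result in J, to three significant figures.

Constant volume ⇒ W = 0, so Q = ΔU = nCᵥΔT with Cᵥ = 3R/2 = 12.47 J/(mol·K).
ΔU = (0.883)(12.47)(721 − 575) = 1608 J.

Q ≈ 1610 J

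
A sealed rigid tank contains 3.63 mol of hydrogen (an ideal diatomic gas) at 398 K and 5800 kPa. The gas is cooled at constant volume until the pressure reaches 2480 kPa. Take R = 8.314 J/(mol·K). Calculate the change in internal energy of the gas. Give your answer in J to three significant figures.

ΔU ≈ -17200 J

Constant volume ⇒ W = 0, so Q = ΔU = nCᵥΔT with Cᵥ = 5R/2 = 20.79 J/(mol·K).
At constant V, T₂/T₁ = P₂/P₁ ⇒ ΔT = T₁(P₂/P₁ − 1) = 398·(2480/5800 − 1) = -227.8 K.
ΔU = (3.63)(20.79)(-227.8) = -17189 J.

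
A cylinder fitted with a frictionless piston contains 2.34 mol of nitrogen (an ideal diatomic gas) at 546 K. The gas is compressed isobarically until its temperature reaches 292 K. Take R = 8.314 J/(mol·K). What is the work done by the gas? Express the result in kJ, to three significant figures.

W ≈ -4.94 kJ

Isobaric: W = P ΔV = nR ΔT.
W = (2.34)(8.314)(292 − 546) = -4942 J.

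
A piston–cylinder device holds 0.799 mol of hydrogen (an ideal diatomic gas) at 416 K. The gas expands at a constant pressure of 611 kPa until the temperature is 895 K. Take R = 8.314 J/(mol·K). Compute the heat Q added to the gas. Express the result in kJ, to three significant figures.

Q ≈ 11.1 kJ

Isobaric: W = nRΔT = (0.799)(8.314)(479) = 3182 J.
ΔU = nCᵥΔT with Cᵥ = 5R/2: ΔU = (0.799)(20.79)(479) = 7955 J.
Q = ΔU + W = 7955 + 3182 = 11137 J.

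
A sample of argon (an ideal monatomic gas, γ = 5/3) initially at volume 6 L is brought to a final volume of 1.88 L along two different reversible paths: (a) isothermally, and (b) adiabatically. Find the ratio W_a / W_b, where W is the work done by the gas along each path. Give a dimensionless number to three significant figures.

Path (a) isothermal: W = P₁V₁ ln(V₂/V₁) → W_a/(P₁V₁) = -1.16.
Path (b) adiabatic: W = P₁V₁(1 − (V₁/V₂)^(γ−1))/(γ−1) → W_b/(P₁V₁) = -1.752.
W_a / W_b = -1.16 / -1.752 = 0.6626.

W_a / W_b ≈ 0.663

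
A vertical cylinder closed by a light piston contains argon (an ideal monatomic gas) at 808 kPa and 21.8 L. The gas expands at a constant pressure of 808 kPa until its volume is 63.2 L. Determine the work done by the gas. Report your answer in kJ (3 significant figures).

W ≈ 33.5 kJ

Isobaric: W = P ΔV.
W = (808 kPa)(63.2 − 21.8 L) = (808)(41.4) = 33451 J.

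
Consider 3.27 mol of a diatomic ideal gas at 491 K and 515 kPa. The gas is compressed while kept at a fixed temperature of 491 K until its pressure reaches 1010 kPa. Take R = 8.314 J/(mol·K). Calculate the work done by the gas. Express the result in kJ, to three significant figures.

Isothermal process: W = nRT ln(V₂/V₁) = nRT ln(P₁/P₂).
W = (3.27)(8.314)(491) × ln(515/1010)
  = 13349 × ln(0.5099) = 13349 × -0.6735
W_by_gas = -8991 J.

W ≈ -8.99 kJ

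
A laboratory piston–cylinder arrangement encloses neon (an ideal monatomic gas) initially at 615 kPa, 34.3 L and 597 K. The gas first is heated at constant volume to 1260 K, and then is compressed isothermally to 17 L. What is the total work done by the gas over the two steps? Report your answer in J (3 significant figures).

W_total ≈ -31300 J

Step 1 (isochoric): W = 0 (constant volume).
After step 1: P = 1298 kPa (V unchanged).
Step 2 (isothermal): W = P₁V₁ ln(V₂/V₁) = (44521) ln(17/34.3) = -31251 J.
W_total = 0 − 31251 = -31251 J.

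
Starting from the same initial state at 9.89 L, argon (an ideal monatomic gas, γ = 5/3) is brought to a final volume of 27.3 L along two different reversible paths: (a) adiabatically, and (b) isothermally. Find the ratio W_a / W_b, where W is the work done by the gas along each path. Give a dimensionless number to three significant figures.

Path (a) adiabatic: W = P₁V₁(1 − (V₁/V₂)^(γ−1))/(γ−1) → W_a/(P₁V₁) = 0.7377.
Path (b) isothermal: W = P₁V₁ ln(V₂/V₁) → W_b/(P₁V₁) = 1.015.
W_a / W_b = 0.7377 / 1.015 = 0.7266.

W_a / W_b ≈ 0.727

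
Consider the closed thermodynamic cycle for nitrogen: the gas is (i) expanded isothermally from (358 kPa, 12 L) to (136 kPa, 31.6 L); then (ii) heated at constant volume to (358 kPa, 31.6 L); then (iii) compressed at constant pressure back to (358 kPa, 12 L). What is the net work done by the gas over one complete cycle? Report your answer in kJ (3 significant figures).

Leg (i): W = PᵢVᵢ ln(V_f/Vᵢ) = (4296) ln(31.6/12) = 4160 J.
Leg (ii): W = 0.
Leg (iii): W = PΔV = (358)(12 − 31.6) = -7017 J.
W_net = 4160 − 7017 = -2857 J.

W_net ≈ -2.86 kJ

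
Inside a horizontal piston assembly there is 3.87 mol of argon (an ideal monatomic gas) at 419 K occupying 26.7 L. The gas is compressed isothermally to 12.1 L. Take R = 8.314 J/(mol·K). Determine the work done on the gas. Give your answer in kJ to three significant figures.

Isothermal: W = nRT ln(V₂/V₁).
W = (3.87)(8.314)(419) × ln(12.1/26.7)
  = 13481 × -0.7915
W_by_gas = -10670 J; work on gas = −W_by = 10670 J.

W ≈ 10.7 kJ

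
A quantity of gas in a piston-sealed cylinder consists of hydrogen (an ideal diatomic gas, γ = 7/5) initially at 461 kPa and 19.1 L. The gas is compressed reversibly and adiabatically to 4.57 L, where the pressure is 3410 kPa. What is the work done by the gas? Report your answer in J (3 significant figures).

W ≈ -16900 J

Adiabatic: W = (P₁V₁ − P₂V₂)/(γ − 1) with γ = 7/5.
P₁V₁ = 8805 J, P₂V₂ = 15584 J.
W = (8805 − 15584) / 0.4 = -16947 J.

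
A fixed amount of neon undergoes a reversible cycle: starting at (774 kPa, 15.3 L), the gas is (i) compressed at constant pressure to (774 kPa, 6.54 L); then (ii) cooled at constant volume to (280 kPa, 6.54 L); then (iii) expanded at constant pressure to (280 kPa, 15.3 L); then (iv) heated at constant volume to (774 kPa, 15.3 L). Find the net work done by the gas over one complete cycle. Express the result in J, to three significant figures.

W_net ≈ -4330 J

Constant-volume legs do no work.
W(i) = (774)(6.54 − 15.3) = -6780 J; W(iii) = (280)(15.3 − 6.54) = 2453 J.
W_net = -6780 + 2453 = -4327 J (the counter-clockwise enclosed area).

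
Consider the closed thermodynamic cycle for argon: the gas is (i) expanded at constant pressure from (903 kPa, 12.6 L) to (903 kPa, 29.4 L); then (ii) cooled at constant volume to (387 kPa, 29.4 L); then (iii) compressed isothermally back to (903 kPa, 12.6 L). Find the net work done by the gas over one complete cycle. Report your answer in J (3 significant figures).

Leg (i): W = PΔV = (903)(29.4 − 12.6) = 15170 J.
Leg (ii): W = 0.
Leg (iii): W = PᵢVᵢ ln(V_f/Vᵢ) = (11378) ln(12.6/29.4) = -9640 J.
W_net = 15170 − 9640 = 5530 J.

W_net ≈ 5530 J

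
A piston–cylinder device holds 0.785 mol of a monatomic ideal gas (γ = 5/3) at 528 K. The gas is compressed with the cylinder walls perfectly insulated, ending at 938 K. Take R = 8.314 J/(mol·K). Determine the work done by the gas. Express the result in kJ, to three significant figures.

Adiabatic ⇒ Q = 0, so W_by = −ΔU = nCᵥ(T₁ − T₂).
Cᵥ = 3R/2 = 12.47 J/(mol·K).
W = (0.785)(12.47)(528 − 938) = -4014 J.

W ≈ -4.01 kJ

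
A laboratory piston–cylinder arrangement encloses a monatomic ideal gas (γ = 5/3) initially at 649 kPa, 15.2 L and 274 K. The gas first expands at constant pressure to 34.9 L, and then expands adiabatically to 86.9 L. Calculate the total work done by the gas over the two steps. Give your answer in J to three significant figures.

W_total ≈ 28300 J

Step 1 (isobaric): W = PΔV = (649 kPa)(34.9 − 15.2 L) = 12785 J.
After step 1: P = 649 kPa, V = 34.9 L, T = 629.1 K.
Step 2 (adiabatic): W = (P₁V₁ − P₂V₂)/(γ−1) = (22650 − 12329)/0.667 = 15481 J.
W_total = 12785 + 15481 = 28266 J.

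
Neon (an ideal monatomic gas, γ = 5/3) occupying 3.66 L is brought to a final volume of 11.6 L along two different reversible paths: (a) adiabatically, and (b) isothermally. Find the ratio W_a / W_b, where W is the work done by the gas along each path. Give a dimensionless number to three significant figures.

Path (a) adiabatic: W = P₁V₁(1 − (V₁/V₂)^(γ−1))/(γ−1) → W_a/(P₁V₁) = 0.8048.
Path (b) isothermal: W = P₁V₁ ln(V₂/V₁) → W_b/(P₁V₁) = 1.154.
W_a / W_b = 0.8048 / 1.154 = 0.6977.

W_a / W_b ≈ 0.698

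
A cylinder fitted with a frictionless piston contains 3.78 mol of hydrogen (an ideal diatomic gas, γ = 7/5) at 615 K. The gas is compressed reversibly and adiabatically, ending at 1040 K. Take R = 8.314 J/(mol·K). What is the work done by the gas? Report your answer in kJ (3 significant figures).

Adiabatic ⇒ Q = 0, so W_by = −ΔU = nCᵥ(T₁ − T₂).
Cᵥ = 5R/2 = 20.79 J/(mol·K).
W = (3.78)(20.79)(615 − 1040) = -33391 J.

W ≈ -33.4 kJ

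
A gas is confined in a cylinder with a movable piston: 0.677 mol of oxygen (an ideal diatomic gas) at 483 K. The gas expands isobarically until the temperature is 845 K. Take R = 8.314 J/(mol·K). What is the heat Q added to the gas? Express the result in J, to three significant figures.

Isobaric: W = nRΔT = (0.677)(8.314)(362) = 2038 J.
ΔU = nCᵥΔT with Cᵥ = 5R/2: ΔU = (0.677)(20.79)(362) = 5094 J.
Q = ΔU + W = 5094 + 2038 = 7131 J.

Q ≈ 7130 J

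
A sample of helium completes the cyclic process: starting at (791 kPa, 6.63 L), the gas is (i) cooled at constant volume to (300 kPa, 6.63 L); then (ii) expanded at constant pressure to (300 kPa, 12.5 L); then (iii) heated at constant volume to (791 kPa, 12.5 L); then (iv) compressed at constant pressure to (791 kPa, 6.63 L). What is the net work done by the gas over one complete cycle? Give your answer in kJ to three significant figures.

W_net ≈ -2.88 kJ

Constant-volume legs do no work.
W(ii) = (300)(12.5 − 6.63) = 1761 J; W(iv) = (791)(6.63 − 12.5) = -4643 J.
W_net = 1761 − 4643 = -2882 J (the counter-clockwise enclosed area).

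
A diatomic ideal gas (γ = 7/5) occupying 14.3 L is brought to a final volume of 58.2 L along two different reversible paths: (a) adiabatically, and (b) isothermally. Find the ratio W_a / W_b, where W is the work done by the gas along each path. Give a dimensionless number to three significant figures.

Path (a) adiabatic: W = P₁V₁(1 − (V₁/V₂)^(γ−1))/(γ−1) → W_a/(P₁V₁) = 1.074.
Path (b) isothermal: W = P₁V₁ ln(V₂/V₁) → W_b/(P₁V₁) = 1.404.
W_a / W_b = 1.074 / 1.404 = 0.7652.

W_a / W_b ≈ 0.765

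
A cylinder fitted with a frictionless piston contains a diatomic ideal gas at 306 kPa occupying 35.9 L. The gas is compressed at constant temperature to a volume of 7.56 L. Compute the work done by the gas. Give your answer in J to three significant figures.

W ≈ -17100 J

Isothermal: W = nRT ln(V₂/V₁) = P₁V₁ ln(V₂/V₁).
P₁V₁ = (306 kPa)(35.9 L) = 10985 J.
W = 10985 × ln(7.56/35.9) = 10985 × -1.558
W_by_gas = -17114 J.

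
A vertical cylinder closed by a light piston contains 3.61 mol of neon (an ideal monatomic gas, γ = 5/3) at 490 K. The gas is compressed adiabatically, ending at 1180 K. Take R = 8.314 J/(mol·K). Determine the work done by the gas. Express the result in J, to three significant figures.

Adiabatic ⇒ Q = 0, so W_by = −ΔU = nCᵥ(T₁ − T₂).
Cᵥ = 3R/2 = 12.47 J/(mol·K).
W = (3.61)(12.47)(490 − 1180) = -31064 J.

W ≈ -31100 J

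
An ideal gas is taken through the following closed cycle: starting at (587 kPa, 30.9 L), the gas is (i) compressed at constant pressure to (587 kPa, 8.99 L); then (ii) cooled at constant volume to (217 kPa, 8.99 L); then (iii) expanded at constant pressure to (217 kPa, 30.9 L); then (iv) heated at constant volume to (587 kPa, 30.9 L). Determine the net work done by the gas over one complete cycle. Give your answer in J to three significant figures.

Constant-volume legs do no work.
W(i) = (587)(8.99 − 30.9) = -12861 J; W(iii) = (217)(30.9 − 8.99) = 4754 J.
W_net = -12861 + 4754 = -8107 J (the counter-clockwise enclosed area).

W_net ≈ -8110 J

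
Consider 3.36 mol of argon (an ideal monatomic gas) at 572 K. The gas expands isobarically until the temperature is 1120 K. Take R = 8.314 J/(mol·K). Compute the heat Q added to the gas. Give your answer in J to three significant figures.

Q ≈ 38300 J

Isobaric: W = nRΔT = (3.36)(8.314)(548) = 15308 J.
ΔU = nCᵥΔT with Cᵥ = 3R/2: ΔU = (3.36)(12.47)(548) = 22963 J.
Q = ΔU + W = 22963 + 15308 = 38271 J.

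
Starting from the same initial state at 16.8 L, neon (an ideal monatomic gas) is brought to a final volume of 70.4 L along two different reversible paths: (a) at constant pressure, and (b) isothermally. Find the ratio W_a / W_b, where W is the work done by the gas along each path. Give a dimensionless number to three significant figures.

W_a / W_b ≈ 2.23

Path (a) isobaric: W = P₁(V₂ − V₁) → W_a/(P₁V₁) = 3.19.
Path (b) isothermal: W = P₁V₁ ln(V₂/V₁) → W_b/(P₁V₁) = 1.433.
W_a / W_b = 3.19 / 1.433 = 2.227.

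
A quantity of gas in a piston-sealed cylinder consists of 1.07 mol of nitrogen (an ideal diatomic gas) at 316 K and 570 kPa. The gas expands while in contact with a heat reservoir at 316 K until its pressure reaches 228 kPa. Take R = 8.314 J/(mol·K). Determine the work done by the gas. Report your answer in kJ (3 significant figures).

W ≈ 2.58 kJ

Isothermal process: W = nRT ln(V₂/V₁) = nRT ln(P₁/P₂).
W = (1.07)(8.314)(316) × ln(570/228)
  = 2811 × ln(2.5) = 2811 × 0.9163
W_by_gas = 2576 J.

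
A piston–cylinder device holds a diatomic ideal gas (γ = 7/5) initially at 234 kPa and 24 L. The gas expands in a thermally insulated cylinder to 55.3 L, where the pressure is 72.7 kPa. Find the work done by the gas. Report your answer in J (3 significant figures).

Adiabatic: W = (P₁V₁ − P₂V₂)/(γ − 1) with γ = 7/5.
P₁V₁ = 5616 J, P₂V₂ = 4020 J.
W = (5616 − 4020) / 0.4 = 3989 J.

W ≈ 3990 J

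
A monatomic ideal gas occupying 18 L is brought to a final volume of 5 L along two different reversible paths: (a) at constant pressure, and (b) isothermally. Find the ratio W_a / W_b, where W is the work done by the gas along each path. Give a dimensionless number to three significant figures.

W_a / W_b ≈ 0.564

Path (a) isobaric: W = P₁(V₂ − V₁) → W_a/(P₁V₁) = -0.7222.
Path (b) isothermal: W = P₁V₁ ln(V₂/V₁) → W_b/(P₁V₁) = -1.281.
W_a / W_b = -0.7222 / -1.281 = 0.5638.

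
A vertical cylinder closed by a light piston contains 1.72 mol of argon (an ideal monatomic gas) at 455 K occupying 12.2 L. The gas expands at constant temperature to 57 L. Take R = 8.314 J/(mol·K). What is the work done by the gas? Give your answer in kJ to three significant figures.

W ≈ 10.0 kJ

Isothermal: W = nRT ln(V₂/V₁).
W = (1.72)(8.314)(455) × ln(57/12.2)
  = 6507 × 1.542
W_by_gas = 10031 J.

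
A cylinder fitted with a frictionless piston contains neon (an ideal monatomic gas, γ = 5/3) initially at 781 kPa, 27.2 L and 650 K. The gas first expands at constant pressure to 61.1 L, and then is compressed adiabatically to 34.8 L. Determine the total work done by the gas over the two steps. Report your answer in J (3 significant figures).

Step 1 (isobaric): W = PΔV = (781 kPa)(61.1 − 27.2 L) = 26476 J.
After step 1: P = 781 kPa, V = 61.1 L, T = 1460 K.
Step 2 (adiabatic): W = (P₁V₁ − P₂V₂)/(γ−1) = (47719 − 69449)/0.667 = -32595 J.
W_total = 26476 − 32595 = -6119 J.

W_total ≈ -6120 J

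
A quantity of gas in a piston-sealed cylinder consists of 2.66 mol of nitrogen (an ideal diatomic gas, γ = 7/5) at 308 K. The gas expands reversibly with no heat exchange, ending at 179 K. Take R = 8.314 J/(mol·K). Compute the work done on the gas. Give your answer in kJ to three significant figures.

W ≈ -7.13 kJ

Adiabatic ⇒ Q = 0, so W_by = −ΔU = nCᵥ(T₁ − T₂).
Cᵥ = 5R/2 = 20.79 J/(mol·K).
W = (2.66)(20.79)(308 − 179) = 7132 J.
Work on gas = −W_by = -7132 J.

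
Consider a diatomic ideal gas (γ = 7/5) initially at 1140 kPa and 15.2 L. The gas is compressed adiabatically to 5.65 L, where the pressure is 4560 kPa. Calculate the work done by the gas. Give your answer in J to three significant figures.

Adiabatic: W = (P₁V₁ − P₂V₂)/(γ − 1) with γ = 7/5.
P₁V₁ = 17328 J, P₂V₂ = 25764 J.
W = (17328 − 25764) / 0.4 = -21090 J.

W ≈ -21100 J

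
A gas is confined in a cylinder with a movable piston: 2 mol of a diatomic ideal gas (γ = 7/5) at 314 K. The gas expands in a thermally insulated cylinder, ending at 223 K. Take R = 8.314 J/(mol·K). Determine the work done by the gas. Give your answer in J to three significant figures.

Adiabatic ⇒ Q = 0, so W_by = −ΔU = nCᵥ(T₁ − T₂).
Cᵥ = 5R/2 = 20.79 J/(mol·K).
W = (2)(20.79)(314 − 223) = 3783 J.

W ≈ 3780 J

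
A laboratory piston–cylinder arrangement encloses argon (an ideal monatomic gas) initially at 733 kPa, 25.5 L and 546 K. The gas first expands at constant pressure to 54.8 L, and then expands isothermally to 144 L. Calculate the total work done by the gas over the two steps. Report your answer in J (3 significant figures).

W_total ≈ 60300 J

Step 1 (isobaric): W = PΔV = (733 kPa)(54.8 − 25.5 L) = 21477 J.
After step 1: P = 733 kPa, V = 54.8 L, T = 1173 K.
Step 2 (isothermal): W = P₁V₁ ln(V₂/V₁) = (40168) ln(144/54.8) = 38808 J.
W_total = 21477 + 38808 = 60285 J.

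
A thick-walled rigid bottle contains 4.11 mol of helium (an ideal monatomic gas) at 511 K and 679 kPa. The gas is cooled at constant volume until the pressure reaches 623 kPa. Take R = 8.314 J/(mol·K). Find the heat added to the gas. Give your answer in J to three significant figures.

Constant volume ⇒ W = 0, so Q = ΔU = nCᵥΔT with Cᵥ = 3R/2 = 12.47 J/(mol·K).
At constant V, T₂/T₁ = P₂/P₁ ⇒ ΔT = T₁(P₂/P₁ − 1) = 511·(623/679 − 1) = -42.14 K.
ΔU = (4.11)(12.47)(-42.14) = -2160 J.

Q ≈ -2160 J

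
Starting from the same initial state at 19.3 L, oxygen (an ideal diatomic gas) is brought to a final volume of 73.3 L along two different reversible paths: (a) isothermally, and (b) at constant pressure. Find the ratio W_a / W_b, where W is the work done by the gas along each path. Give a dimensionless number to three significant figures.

Path (a) isothermal: W = P₁V₁ ln(V₂/V₁) → W_a/(P₁V₁) = 1.334.
Path (b) isobaric: W = P₁(V₂ − V₁) → W_b/(P₁V₁) = 2.798.
W_a / W_b = 1.334 / 2.798 = 0.4769.

W_a / W_b ≈ 0.477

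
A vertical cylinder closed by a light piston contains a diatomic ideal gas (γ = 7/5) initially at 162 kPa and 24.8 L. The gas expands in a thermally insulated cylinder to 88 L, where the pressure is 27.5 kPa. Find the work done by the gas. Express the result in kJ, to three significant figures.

Adiabatic: W = (P₁V₁ − P₂V₂)/(γ − 1) with γ = 7/5.
P₁V₁ = 4018 J, P₂V₂ = 2420 J.
W = (4018 − 2420) / 0.4 = 3994 J.

W ≈ 3.99 kJ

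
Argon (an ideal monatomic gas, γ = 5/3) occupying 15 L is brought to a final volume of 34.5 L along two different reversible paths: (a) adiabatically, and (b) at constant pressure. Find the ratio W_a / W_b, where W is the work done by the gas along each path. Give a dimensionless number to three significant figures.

W_a / W_b ≈ 0.492

Path (a) adiabatic: W = P₁V₁(1 − (V₁/V₂)^(γ−1))/(γ−1) → W_a/(P₁V₁) = 0.6391.
Path (b) isobaric: W = P₁(V₂ − V₁) → W_b/(P₁V₁) = 1.3.
W_a / W_b = 0.6391 / 1.3 = 0.4916.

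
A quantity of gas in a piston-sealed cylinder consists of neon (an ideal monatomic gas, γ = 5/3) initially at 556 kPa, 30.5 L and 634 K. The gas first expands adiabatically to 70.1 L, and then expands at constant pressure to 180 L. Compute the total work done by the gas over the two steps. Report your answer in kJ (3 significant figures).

Step 1 (adiabatic): W = (P₁V₁ − P₂V₂)/(γ−1) = (16958 − 9737)/0.667 = 10831 J.
After step 1: P = 138.9 kPa, V = 70.1 L, T = 364 K.
Step 2 (isobaric): W = PΔV = (138.9 kPa)(180 − 70.1 L) = 15265 J.
W_total = 10831 + 15265 = 26097 J.

W_total ≈ 26.1 kJ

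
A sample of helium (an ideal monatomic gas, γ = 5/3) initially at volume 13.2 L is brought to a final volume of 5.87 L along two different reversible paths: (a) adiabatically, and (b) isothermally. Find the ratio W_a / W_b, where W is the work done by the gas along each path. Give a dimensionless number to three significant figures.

W_a / W_b ≈ 1.33

Path (a) adiabatic: W = P₁V₁(1 − (V₁/V₂)^(γ−1))/(γ−1) → W_a/(P₁V₁) = -1.075.
Path (b) isothermal: W = P₁V₁ ln(V₂/V₁) → W_b/(P₁V₁) = -0.8104.
W_a / W_b = -1.075 / -0.8104 = 1.326.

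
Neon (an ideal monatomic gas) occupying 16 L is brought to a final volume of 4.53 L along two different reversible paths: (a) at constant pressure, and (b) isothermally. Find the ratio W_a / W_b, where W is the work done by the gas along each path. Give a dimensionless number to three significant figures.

Path (a) isobaric: W = P₁(V₂ − V₁) → W_a/(P₁V₁) = -0.7169.
Path (b) isothermal: W = P₁V₁ ln(V₂/V₁) → W_b/(P₁V₁) = -1.262.
W_a / W_b = -0.7169 / -1.262 = 0.5681.

W_a / W_b ≈ 0.568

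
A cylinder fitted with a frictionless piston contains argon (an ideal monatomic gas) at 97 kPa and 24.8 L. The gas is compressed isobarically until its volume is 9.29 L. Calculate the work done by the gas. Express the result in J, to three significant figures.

W ≈ -1500 J

Isobaric: W = P ΔV.
W = (97 kPa)(9.29 − 24.8 L) = (97)(-15.51) = -1504 J.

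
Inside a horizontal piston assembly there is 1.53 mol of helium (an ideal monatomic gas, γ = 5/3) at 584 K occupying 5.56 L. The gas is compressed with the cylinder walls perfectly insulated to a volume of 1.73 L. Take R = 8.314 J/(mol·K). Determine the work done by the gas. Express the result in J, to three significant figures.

W ≈ -13100 J

Adiabatic: TV^(γ−1) = const with γ = 5/3.
T₂ = T₁ (V₁/V₂)^(γ−1) = 584 × (5.56/1.73)^0.667 = 584 × 2.178 = 1272 K.
W_by = nCᵥ(T₁ − T₂) = (1.53)(12.47)(584 − 1272) = -13124 J.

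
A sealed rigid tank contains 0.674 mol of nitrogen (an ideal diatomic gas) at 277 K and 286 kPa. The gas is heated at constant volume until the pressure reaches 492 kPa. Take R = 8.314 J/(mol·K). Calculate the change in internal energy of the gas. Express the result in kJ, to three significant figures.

ΔU ≈ 2.80 kJ

Constant volume ⇒ W = 0, so Q = ΔU = nCᵥΔT with Cᵥ = 5R/2 = 20.79 J/(mol·K).
At constant V, T₂/T₁ = P₂/P₁ ⇒ ΔT = T₁(P₂/P₁ − 1) = 277·(492/286 − 1) = 199.5 K.
ΔU = (0.674)(20.79)(199.5) = 2795 J.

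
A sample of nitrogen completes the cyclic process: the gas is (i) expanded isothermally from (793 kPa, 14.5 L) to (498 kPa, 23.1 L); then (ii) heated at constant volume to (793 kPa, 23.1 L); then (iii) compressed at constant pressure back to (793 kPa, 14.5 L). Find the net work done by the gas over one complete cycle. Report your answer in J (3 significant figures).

Leg (i): W = PᵢVᵢ ln(V_f/Vᵢ) = (11498) ln(23.1/14.5) = 5355 J.
Leg (ii): W = 0.
Leg (iii): W = PΔV = (793)(14.5 − 23.1) = -6820 J.
W_net = 5355 − 6820 = -1465 J.

W_net ≈ -1470 J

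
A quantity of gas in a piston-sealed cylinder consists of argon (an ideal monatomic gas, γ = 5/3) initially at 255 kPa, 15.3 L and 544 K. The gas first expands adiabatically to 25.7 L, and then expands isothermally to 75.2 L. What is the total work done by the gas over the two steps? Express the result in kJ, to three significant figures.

Step 1 (adiabatic): W = (P₁V₁ − P₂V₂)/(γ−1) = (3902 − 2761)/0.667 = 1711 J.
After step 1: P = 107.4 kPa, V = 25.7 L, T = 385 K.
Step 2 (isothermal): W = P₁V₁ ln(V₂/V₁) = (2761) ln(75.2/25.7) = 2964 J.
W_total = 1711 + 2964 = 4675 J.

W_total ≈ 4.68 kJ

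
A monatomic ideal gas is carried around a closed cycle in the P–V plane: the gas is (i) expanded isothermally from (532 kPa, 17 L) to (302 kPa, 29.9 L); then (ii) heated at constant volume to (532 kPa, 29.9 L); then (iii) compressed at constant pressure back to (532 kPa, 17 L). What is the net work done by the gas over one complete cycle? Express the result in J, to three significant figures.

Leg (i): W = PᵢVᵢ ln(V_f/Vᵢ) = (9044) ln(29.9/17) = 5107 J.
Leg (ii): W = 0.
Leg (iii): W = PΔV = (532)(17 − 29.9) = -6863 J.
W_net = 5107 − 6863 = -1756 J.

W_net ≈ -1760 J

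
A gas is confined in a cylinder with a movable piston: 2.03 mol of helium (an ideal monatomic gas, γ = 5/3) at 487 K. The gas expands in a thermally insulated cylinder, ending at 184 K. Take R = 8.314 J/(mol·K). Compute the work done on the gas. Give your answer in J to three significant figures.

Adiabatic ⇒ Q = 0, so W_by = −ΔU = nCᵥ(T₁ − T₂).
Cᵥ = 3R/2 = 12.47 J/(mol·K).
W = (2.03)(12.47)(487 − 184) = 7671 J.
Work on gas = −W_by = -7671 J.

W ≈ -7670 J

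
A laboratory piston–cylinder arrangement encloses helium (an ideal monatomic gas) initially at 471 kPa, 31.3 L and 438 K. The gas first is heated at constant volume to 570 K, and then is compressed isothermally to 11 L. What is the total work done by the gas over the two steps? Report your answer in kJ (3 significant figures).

Step 1 (isochoric): W = 0 (constant volume).
After step 1: P = 612.9 kPa (V unchanged).
Step 2 (isothermal): W = P₁V₁ ln(V₂/V₁) = (19185) ln(11/31.3) = -20062 J.
W_total = 0 − 20062 = -20062 J.

W_total ≈ -20.1 kJ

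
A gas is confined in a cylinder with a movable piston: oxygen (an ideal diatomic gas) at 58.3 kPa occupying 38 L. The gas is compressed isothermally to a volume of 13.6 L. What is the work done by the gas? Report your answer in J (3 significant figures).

Isothermal: W = nRT ln(V₂/V₁) = P₁V₁ ln(V₂/V₁).
P₁V₁ = (58.3 kPa)(38 L) = 2215 J.
W = 2215 × ln(13.6/38) = 2215 × -1.028
W_by_gas = -2276 J.

W ≈ -2280 J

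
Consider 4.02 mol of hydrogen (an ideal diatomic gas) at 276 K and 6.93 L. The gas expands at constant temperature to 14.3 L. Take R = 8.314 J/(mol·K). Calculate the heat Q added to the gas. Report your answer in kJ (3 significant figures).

Isothermal ⇒ ΔU = 0, so Q = W = nRT ln(V₂/V₁).
Q = (4.02)(8.314)(276) ln(14.3/6.93) = 9225 × 0.7244 = 6682 J.

Q ≈ 6.68 kJ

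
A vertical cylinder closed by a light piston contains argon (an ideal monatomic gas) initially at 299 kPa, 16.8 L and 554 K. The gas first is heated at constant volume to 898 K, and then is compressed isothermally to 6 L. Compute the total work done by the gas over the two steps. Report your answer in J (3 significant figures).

W_total ≈ -8380 J

Step 1 (isochoric): W = 0 (constant volume).
After step 1: P = 484.7 kPa (V unchanged).
Step 2 (isothermal): W = P₁V₁ ln(V₂/V₁) = (8142) ln(6/16.8) = -8383 J.
W_total = 0 − 8383 = -8383 J.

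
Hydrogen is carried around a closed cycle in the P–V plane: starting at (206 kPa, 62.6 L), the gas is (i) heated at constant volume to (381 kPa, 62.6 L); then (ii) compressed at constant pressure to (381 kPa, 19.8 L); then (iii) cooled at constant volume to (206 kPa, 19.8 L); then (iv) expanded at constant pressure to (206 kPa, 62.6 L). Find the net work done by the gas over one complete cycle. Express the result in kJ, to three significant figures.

Constant-volume legs do no work.
W(ii) = (381)(19.8 − 62.6) = -16307 J; W(iv) = (206)(62.6 − 19.8) = 8817 J.
W_net = -16307 + 8817 = -7490 J (the counter-clockwise enclosed area).

W_net ≈ -7.49 kJ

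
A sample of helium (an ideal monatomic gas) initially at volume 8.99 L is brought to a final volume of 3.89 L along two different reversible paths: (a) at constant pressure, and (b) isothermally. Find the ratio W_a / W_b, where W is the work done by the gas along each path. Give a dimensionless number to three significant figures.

W_a / W_b ≈ 0.677

Path (a) isobaric: W = P₁(V₂ − V₁) → W_a/(P₁V₁) = -0.5673.
Path (b) isothermal: W = P₁V₁ ln(V₂/V₁) → W_b/(P₁V₁) = -0.8377.
W_a / W_b = -0.5673 / -0.8377 = 0.6772.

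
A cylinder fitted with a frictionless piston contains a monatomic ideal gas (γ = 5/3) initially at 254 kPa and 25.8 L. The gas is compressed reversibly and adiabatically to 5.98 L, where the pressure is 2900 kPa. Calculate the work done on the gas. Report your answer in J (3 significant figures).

W ≈ 16200 J

Adiabatic: W = (P₁V₁ − P₂V₂)/(γ − 1) with γ = 5/3.
P₁V₁ = 6553 J, P₂V₂ = 17342 J.
W = (6553 − 17342) / 0.6667 = -16183 J.
Work on gas = −W_by = 16183 J.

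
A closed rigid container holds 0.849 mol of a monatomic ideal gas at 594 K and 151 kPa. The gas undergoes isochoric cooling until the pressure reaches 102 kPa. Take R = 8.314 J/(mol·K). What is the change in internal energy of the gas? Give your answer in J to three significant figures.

Constant volume ⇒ W = 0, so Q = ΔU = nCᵥΔT with Cᵥ = 3R/2 = 12.47 J/(mol·K).
At constant V, T₂/T₁ = P₂/P₁ ⇒ ΔT = T₁(P₂/P₁ − 1) = 594·(102/151 − 1) = -192.8 K.
ΔU = (0.849)(12.47)(-192.8) = -2041 J.

ΔU ≈ -2040 J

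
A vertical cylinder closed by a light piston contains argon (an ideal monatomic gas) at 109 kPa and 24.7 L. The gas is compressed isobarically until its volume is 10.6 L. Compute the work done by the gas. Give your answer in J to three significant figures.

W ≈ -1540 J

Isobaric: W = P ΔV.
W = (109 kPa)(10.6 − 24.7 L) = (109)(-14.1) = -1537 J.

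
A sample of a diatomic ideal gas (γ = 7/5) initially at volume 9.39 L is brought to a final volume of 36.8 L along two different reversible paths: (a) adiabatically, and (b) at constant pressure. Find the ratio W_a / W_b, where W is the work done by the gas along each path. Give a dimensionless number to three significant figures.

W_a / W_b ≈ 0.361

Path (a) adiabatic: W = P₁V₁(1 − (V₁/V₂)^(γ−1))/(γ−1) → W_a/(P₁V₁) = 1.052.
Path (b) isobaric: W = P₁(V₂ − V₁) → W_b/(P₁V₁) = 2.919.
W_a / W_b = 1.052 / 2.919 = 0.3605.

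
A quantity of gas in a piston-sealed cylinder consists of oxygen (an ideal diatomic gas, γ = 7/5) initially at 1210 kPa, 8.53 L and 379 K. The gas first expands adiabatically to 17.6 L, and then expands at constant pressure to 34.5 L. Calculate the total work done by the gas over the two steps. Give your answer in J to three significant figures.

Step 1 (adiabatic): W = (P₁V₁ − P₂V₂)/(γ−1) = (10321 − 7725)/0.4 = 6490 J.
After step 1: P = 438.9 kPa, V = 17.6 L, T = 283.7 K.
Step 2 (isobaric): W = PΔV = (438.9 kPa)(34.5 − 17.6 L) = 7418 J.
W_total = 6490 + 7418 = 13908 J.

W_total ≈ 13900 J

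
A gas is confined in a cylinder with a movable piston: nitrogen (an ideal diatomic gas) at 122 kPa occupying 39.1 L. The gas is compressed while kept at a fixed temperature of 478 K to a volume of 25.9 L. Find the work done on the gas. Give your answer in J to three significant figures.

Isothermal: W = nRT ln(V₂/V₁) = P₁V₁ ln(V₂/V₁).
P₁V₁ = (122 kPa)(39.1 L) = 4770 J.
W = 4770 × ln(25.9/39.1) = 4770 × -0.4119
W_by_gas = -1965 J; work on gas = −W_by = 1965 J.

W ≈ 1960 J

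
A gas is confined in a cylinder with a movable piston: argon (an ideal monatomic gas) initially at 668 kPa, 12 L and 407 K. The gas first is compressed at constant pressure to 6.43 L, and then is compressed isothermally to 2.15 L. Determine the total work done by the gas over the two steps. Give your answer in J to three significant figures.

Step 1 (isobaric): W = PΔV = (668 kPa)(6.43 − 12 L) = -3721 J.
After step 1: P = 668 kPa, V = 6.43 L, T = 218.1 K.
Step 2 (isothermal): W = P₁V₁ ln(V₂/V₁) = (4295) ln(2.15/6.43) = -4705 J.
W_total = -3721 − 4705 = -8426 J.

W_total ≈ -8430 J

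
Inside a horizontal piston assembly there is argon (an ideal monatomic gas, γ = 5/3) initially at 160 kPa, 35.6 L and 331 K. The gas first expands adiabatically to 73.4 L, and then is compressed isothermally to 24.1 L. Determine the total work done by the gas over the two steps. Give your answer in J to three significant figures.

Step 1 (adiabatic): W = (P₁V₁ − P₂V₂)/(γ−1) = (5696 − 3516)/0.667 = 3270 J.
After step 1: P = 47.9 kPa, V = 73.4 L, T = 204.3 K.
Step 2 (isothermal): W = P₁V₁ ln(V₂/V₁) = (3516) ln(24.1/73.4) = -3916 J.
W_total = 3270 − 3916 = -646.3 J.

W_total ≈ -646 J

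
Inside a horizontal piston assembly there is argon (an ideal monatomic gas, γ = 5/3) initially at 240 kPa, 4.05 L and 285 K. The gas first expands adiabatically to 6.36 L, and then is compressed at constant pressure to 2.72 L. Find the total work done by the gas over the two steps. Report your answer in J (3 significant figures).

W_total ≈ -32.9 J

Step 1 (adiabatic): W = (P₁V₁ − P₂V₂)/(γ−1) = (972 − 719.4)/0.667 = 378.8 J.
After step 1: P = 113.1 kPa, V = 6.36 L, T = 210.9 K.
Step 2 (isobaric): W = PΔV = (113.1 kPa)(2.72 − 6.36 L) = -411.8 J.
W_total = 378.8 − 411.8 = -32.93 J.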